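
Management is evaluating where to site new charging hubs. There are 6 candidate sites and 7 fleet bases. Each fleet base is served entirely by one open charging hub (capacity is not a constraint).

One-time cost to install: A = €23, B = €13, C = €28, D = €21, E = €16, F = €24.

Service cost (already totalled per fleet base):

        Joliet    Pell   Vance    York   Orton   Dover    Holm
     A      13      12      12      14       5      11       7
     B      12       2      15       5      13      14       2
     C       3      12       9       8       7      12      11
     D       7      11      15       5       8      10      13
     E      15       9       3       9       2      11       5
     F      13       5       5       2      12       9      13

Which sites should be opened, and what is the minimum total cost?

Open B and E; minimum total cost 66.

For any fixed open set, each fleet base goes to its cheapest open site; total = fixed + service.
{B, E}: Joliet→B 12, Pell→B 2, Vance→E 3, York→B 5, Orton→E 2, Dover→E 11, Holm→B 2. Service 37; fixed 29; total 66.
{E}: Joliet→E 15, Pell→E 9, Vance→E 3, York→E 9, Orton→E 2, Dover→E 11, Holm→E 5. Service 54; fixed 16; total 70.
{B}: service 63 + fixed 13 = 76
{A, B, C, D, E, F}: service 23 + fixed 125 = 148
No other subset beats 66.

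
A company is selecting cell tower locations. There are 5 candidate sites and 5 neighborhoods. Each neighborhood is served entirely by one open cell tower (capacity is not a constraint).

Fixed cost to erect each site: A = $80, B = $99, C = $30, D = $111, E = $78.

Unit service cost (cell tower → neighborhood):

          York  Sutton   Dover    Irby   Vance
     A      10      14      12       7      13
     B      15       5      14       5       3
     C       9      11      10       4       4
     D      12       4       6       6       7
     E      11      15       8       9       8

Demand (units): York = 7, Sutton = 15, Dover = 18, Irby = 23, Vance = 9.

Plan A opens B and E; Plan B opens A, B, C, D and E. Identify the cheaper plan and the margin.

Plan A is cheaper by 133.

Plan A: {B, E}: York→E 11·7=77, Sutton→B 5·15=75, Dover→E 8·18=144, Irby→B 5·23=115, Vance→B 3·9=27. Service 438; fixed 177; total 615.
Plan B: {A, B, C, D, E}: York→C 9·7=63, Sutton→D 4·15=60, Dover→D 6·18=108, Irby→C 4·23=92, Vance→B 3·9=27. Service 350; fixed 398; total 748.
Difference: |615 − 748| = 133.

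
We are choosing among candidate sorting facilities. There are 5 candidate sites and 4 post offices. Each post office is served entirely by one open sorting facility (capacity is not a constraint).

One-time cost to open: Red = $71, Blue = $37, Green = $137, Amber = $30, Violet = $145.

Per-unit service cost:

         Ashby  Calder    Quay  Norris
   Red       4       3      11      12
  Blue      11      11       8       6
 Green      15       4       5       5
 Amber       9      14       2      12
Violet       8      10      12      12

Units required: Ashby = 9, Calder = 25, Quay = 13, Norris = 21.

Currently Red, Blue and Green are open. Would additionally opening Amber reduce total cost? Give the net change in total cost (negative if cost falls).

Current service cost with {Red, Blue, Green}: 281.
Adding Amber: each post office re-picks its cheapest; new service cost 242, saving 39.
Extra fixed cost: 30. Net change = 30 − 39 = -9.
(Totals: 526 → 517.)

Yes — net change −9 (cost falls by 9).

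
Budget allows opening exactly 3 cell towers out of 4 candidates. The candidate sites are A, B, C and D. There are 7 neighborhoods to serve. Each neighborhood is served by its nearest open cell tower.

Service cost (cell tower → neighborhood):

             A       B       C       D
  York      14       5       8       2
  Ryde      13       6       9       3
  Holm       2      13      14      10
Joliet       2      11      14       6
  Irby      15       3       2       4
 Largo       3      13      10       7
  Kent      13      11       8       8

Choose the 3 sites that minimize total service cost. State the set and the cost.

Choose A, C and D; total service cost 22.

With exactly 3 open, each neighborhood uses its cheapest among the chosen.
{A, C, D}: York→D 2, Ryde→D 3, Holm→A 2, Joliet→A 2, Irby→C 2, Largo→A 3, Kent→C 8. Service cost 22.
{A, B, D}: service cost 23
{A, B, C}: service cost 28
Among all 4 size-3 choices, {A, C, D} is lowest.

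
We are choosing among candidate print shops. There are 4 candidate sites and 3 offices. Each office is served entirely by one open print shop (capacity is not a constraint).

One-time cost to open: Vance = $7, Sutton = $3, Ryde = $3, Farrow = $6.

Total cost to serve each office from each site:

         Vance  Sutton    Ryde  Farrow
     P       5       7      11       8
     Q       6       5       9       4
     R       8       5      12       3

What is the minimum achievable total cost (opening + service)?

Minimum total cost: 20

For any fixed open set, each office goes to its cheapest open site; total = fixed + service.
{Sutton}: P→Sutton 7, Q→Sutton 5, R→Sutton 5. Service 17; fixed 3; total 20.
{Farrow}: service 15 + fixed 6 = 21
{Sutton, Ryde}: service 17 + fixed 6 = 23
{Vance, Sutton, Ryde, Farrow}: P→Vance 5, Q→Farrow 4, R→Farrow 3. Service 12; fixed 19; total 31.
(All 15 nonempty subsets were checked; Sutton only is lowest.)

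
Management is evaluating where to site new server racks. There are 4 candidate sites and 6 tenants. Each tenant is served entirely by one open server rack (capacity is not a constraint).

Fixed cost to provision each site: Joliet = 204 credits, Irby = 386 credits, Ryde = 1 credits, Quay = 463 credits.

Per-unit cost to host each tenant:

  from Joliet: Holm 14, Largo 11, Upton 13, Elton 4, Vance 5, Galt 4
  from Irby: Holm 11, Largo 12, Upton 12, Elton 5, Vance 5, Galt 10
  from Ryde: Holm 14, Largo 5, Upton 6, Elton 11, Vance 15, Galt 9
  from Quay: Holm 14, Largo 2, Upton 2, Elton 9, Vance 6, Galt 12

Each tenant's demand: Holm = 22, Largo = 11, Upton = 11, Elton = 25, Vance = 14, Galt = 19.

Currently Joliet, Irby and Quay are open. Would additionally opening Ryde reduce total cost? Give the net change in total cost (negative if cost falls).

Current service cost with {Joliet, Irby, Quay}: 532.
Adding Ryde: each tenant re-picks its cheapest; new service cost 532, saving 0.
Extra fixed cost: 1. Net change = 1 − 0 = 1.
(Totals: 1585 → 1586.)

No — net change +1 (cost rises by 1).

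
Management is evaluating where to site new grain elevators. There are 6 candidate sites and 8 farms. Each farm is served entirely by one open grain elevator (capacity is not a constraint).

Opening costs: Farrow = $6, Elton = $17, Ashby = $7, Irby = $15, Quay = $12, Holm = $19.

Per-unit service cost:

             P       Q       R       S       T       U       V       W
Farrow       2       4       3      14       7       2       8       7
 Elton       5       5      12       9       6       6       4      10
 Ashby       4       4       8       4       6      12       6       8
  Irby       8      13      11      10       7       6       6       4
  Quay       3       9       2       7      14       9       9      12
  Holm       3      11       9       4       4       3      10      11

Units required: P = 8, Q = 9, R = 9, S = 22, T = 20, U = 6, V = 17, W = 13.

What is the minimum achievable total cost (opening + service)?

For any fixed open set, each farm goes to its cheapest open site; total = fixed + service.
{Farrow, Elton, Irby, Holm}: P→Farrow 2·8=16, Q→Farrow 4·9=36, R→Farrow 3·9=27, S→Holm 4·22=88, T→Holm 4·20=80, U→Farrow 2·6=12, V→Elton 4·17=68, W→Irby 4·13=52. Service 379; fixed 57; total 436.
{Farrow, Elton, Irby, Quay, Holm}: P→Farrow 2·8=16, Q→Farrow 4·9=36, R→Quay 2·9=18, S→Holm 4·22=88, T→Holm 4·20=80, U→Farrow 2·6=12, V→Elton 4·17=68, W→Irby 4·13=52. Service 370; fixed 69; total 439.
{Farrow, Elton, Ashby, Irby, Holm}: service 379 + fixed 64 = 443
{Farrow, Elton, Ashby, Irby, Quay, Holm}: service 370 + fixed 76 = 446
No other subset beats 436.

Minimum total cost: 436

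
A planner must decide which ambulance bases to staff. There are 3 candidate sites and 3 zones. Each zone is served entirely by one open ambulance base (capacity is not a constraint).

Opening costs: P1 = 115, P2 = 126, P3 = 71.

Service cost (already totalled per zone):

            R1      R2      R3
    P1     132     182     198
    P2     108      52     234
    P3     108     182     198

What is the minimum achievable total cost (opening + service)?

Minimum total cost: 520

For any fixed open set, each zone goes to its cheapest open site; total = fixed + service.
{P2}: R1→P2 108, R2→P2 52, R3→P2 234. Service 394; fixed 126; total 520.
{P2, P3}: service 358 + fixed 197 = 555
{P3}: R1→P3 108, R2→P3 182, R3→P3 198. Service 488; fixed 71; total 559.
{P1, P2, P3}: service 358 + fixed 312 = 670
No other subset beats 520.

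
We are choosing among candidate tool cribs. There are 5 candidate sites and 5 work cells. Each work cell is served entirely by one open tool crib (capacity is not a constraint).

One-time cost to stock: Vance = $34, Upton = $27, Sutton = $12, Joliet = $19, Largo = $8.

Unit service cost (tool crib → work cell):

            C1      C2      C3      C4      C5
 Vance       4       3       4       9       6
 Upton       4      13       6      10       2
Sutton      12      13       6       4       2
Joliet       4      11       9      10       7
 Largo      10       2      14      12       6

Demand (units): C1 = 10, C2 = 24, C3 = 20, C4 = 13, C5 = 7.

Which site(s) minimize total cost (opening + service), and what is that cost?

For any fixed open set, each work cell goes to its cheapest open site; total = fixed + service.
{Vance, Sutton, Largo}: C1→Vance 4·10=40, C2→Largo 2·24=48, C3→Vance 4·20=80, C4→Sutton 4·13=52, C5→Sutton 2·7=14. Service 234; fixed 54; total 288.
{Vance, Sutton}: C1→Vance 4·10=40, C2→Vance 3·24=72, C3→Vance 4·20=80, C4→Sutton 4·13=52, C5→Sutton 2·7=14. Service 258; fixed 46; total 304.
{Vance, Sutton, Joliet, Largo}: C1→Vance 4·10=40, C2→Largo 2·24=48, C3→Vance 4·20=80, C4→Sutton 4·13=52, C5→Sutton 2·7=14. Service 234; fixed 73; total 307.
{Vance, Upton, Sutton, Joliet, Largo}: service 234 + fixed 100 = 334
No other subset beats 288.

Open Vance, Sutton and Largo; minimum total cost 288.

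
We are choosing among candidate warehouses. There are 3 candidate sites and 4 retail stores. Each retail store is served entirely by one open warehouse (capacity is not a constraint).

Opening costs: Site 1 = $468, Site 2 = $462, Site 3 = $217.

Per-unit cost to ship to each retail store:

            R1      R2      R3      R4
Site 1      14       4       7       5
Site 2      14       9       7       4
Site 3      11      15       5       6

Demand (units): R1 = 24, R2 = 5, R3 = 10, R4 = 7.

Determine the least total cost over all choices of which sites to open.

Minimum total cost: 648

For any fixed open set, each retail store goes to its cheapest open site; total = fixed + service.
{Site 3}: R1→Site 3 11·24=264, R2→Site 3 15·5=75, R3→Site 3 5·10=50, R4→Site 3 6·7=42. Service 431; fixed 217; total 648.
{Site 1}: service 461 + fixed 468 = 929
{Site 2}: R1→Site 2 14·24=336, R2→Site 2 9·5=45, R3→Site 2 7·10=70, R4→Site 2 4·7=28. Service 479; fixed 462; total 941.
{Site 1, Site 2, Site 3}: service 362 + fixed 1147 = 1509
No other subset beats 648.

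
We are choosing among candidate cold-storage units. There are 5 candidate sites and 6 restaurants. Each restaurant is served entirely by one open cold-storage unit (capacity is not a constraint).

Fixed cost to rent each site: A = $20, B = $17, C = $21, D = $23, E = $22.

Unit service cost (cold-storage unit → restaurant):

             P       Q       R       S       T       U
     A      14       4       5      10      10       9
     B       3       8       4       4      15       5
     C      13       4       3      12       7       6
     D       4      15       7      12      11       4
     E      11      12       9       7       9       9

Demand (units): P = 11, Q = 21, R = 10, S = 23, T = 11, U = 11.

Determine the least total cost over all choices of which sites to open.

Minimum total cost: 409

For any fixed open set, each restaurant goes to its cheapest open site; total = fixed + service.
{B, C}: P→B 3·11=33, Q→C 4·21=84, R→C 3·10=30, S→B 4·23=92, T→C 7·11=77, U→B 5·11=55. Service 371; fixed 38; total 409.
{B, C, D}: service 360 + fixed 61 = 421
{A, B, C}: service 371 + fixed 58 = 429
{A, B, C, D, E}: P→B 3·11=33, Q→A 4·21=84, R→C 3·10=30, S→B 4·23=92, T→C 7·11=77, U→D 4·11=44. Service 360; fixed 103; total 463.
No other subset beats 409.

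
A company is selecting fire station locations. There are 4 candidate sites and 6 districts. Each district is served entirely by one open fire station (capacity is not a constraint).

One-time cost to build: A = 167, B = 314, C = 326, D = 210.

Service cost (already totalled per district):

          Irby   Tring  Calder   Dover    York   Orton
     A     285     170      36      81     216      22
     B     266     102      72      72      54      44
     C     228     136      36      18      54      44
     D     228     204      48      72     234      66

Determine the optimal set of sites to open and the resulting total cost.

Open C only; minimum total cost 842.

For any fixed open set, each district goes to its cheapest open site; total = fixed + service.
{C}: Irby→C 228, Tring→C 136, Calder→C 36, Dover→C 18, York→C 54, Orton→C 44. Service 516; fixed 326; total 842.
{B}: Irby→B 266, Tring→B 102, Calder→B 72, Dover→B 72, York→B 54, Orton→B 44. Service 610; fixed 314; total 924.
{A}: service 810 + fixed 167 = 977
{A, B, C, D}: Irby→C 228, Tring→B 102, Calder→A 36, Dover→C 18, York→B 54, Orton→A 22. Service 460; fixed 1017; total 1477.
No other subset beats 842.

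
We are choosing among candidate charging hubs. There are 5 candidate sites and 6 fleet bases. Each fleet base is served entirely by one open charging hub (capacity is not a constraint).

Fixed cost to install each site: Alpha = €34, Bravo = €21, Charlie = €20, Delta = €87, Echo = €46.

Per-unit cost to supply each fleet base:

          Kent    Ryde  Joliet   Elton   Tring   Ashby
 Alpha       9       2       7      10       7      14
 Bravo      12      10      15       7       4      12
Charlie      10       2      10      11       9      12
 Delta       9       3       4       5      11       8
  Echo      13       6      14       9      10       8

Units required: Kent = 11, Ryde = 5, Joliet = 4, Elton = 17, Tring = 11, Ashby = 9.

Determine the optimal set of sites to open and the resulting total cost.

Open Bravo and Delta; minimum total cost 439.

For any fixed open set, each fleet base goes to its cheapest open site; total = fixed + service.
{Bravo, Delta}: Kent→Delta 9·11=99, Ryde→Delta 3·5=15, Joliet→Delta 4·4=16, Elton→Delta 5·17=85, Tring→Bravo 4·11=44, Ashby→Delta 8·9=72. Service 331; fixed 108; total 439.
{Bravo, Charlie, Delta}: service 326 + fixed 128 = 454
{Alpha, Bravo}: service 408 + fixed 55 = 463
{Alpha, Bravo, Charlie, Delta, Echo}: Kent→Alpha 9·11=99, Ryde→Alpha 2·5=10, Joliet→Delta 4·4=16, Elton→Delta 5·17=85, Tring→Bravo 4·11=44, Ashby→Delta 8·9=72. Service 326; fixed 208; total 534.
No other subset beats 439.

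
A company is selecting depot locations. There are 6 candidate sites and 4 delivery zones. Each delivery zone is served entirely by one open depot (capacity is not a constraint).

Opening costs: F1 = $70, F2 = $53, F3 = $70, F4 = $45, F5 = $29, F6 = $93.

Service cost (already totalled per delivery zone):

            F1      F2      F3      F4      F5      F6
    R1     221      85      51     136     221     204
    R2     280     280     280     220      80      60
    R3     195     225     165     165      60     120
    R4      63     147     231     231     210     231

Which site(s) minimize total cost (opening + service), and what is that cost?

For any fixed open set, each delivery zone goes to its cheapest open site; total = fixed + service.
{F1, F3, F5}: R1→F3 51, R2→F5 80, R3→F5 60, R4→F1 63. Service 254; fixed 169; total 423.
{F1, F2, F5}: R1→F2 85, R2→F5 80, R3→F5 60, R4→F1 63. Service 288; fixed 152; total 440.
{F2, F5}: service 372 + fixed 82 = 454
{F1, F2, F3, F4, F5, F6}: R1→F3 51, R2→F6 60, R3→F5 60, R4→F1 63. Service 234; fixed 360; total 594.
No other subset beats 423.

Open F1, F3 and F5; minimum total cost 423.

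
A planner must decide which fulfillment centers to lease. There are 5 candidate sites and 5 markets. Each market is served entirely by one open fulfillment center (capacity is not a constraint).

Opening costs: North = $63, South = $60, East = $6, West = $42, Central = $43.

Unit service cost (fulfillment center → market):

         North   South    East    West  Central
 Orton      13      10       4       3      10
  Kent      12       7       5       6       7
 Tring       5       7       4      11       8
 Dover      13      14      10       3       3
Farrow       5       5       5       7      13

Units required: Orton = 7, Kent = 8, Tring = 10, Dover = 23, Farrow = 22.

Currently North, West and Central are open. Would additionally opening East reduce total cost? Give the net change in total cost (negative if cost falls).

Yes — net change −12 (cost falls by 12).

Current service cost with {North, West, Central}: 298.
Adding East: each market re-picks its cheapest; new service cost 280, saving 18.
Extra fixed cost: 6. Net change = 6 − 18 = -12.
(Totals: 446 → 434.)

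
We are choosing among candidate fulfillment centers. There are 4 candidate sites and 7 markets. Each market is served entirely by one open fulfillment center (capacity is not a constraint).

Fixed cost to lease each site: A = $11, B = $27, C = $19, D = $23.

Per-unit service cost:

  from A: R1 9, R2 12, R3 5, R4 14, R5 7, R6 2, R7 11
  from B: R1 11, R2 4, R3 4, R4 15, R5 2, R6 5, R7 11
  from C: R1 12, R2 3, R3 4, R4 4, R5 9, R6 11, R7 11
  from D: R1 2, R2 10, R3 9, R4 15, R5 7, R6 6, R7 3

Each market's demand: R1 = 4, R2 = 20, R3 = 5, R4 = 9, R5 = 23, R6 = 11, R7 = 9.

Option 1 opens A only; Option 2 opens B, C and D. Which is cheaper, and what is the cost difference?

Option 1: {A}: R1→A 9·4=36, R2→A 12·20=240, R3→A 5·5=25, R4→A 14·9=126, R5→A 7·23=161, R6→A 2·11=22, R7→A 11·9=99. Service 709; fixed 11; total 720.
Option 2: {B, C, D}: R1→D 2·4=8, R2→C 3·20=60, R3→B 4·5=20, R4→C 4·9=36, R5→B 2·23=46, R6→B 5·11=55, R7→D 3·9=27. Service 252; fixed 69; total 321.
Difference: |720 − 321| = 399.

Option 2 is cheaper by 399.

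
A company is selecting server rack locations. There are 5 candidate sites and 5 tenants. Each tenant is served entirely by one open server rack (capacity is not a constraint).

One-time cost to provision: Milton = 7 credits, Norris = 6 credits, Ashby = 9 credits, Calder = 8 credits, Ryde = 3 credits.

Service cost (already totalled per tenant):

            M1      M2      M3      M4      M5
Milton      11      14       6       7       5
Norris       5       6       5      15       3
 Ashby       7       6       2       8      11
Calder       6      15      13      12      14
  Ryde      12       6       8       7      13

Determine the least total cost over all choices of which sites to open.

For any fixed open set, each tenant goes to its cheapest open site; total = fixed + service.
{Norris, Ryde}: M1→Norris 5, M2→Norris 6, M3→Norris 5, M4→Ryde 7, M5→Norris 3. Service 26; fixed 9; total 35.
{Milton, Norris}: M1→Norris 5, M2→Norris 6, M3→Norris 5, M4→Milton 7, M5→Norris 3. Service 26; fixed 13; total 39.
{Norris, Ashby}: service 24 + fixed 15 = 39
{Milton, Norris, Ashby, Calder, Ryde}: M1→Norris 5, M2→Norris 6, M3→Ashby 2, M4→Milton 7, M5→Norris 3. Service 23; fixed 33; total 56.
No other subset beats 35.

Minimum total cost: 35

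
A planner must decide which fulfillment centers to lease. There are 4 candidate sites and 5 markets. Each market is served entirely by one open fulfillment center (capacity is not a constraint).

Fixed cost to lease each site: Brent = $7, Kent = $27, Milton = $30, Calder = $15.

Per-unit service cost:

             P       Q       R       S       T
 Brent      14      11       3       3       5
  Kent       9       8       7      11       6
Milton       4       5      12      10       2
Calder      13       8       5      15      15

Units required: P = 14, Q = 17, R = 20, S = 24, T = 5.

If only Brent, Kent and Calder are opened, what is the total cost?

Total cost: 468

Each market is assigned to its cheapest site among the open ones.
{Brent, Kent, Calder}: P→Kent 9·14=126, Q→Kent 8·17=136, R→Brent 3·20=60, S→Brent 3·24=72, T→Brent 5·5=25. Service 419; fixed 49; total 468.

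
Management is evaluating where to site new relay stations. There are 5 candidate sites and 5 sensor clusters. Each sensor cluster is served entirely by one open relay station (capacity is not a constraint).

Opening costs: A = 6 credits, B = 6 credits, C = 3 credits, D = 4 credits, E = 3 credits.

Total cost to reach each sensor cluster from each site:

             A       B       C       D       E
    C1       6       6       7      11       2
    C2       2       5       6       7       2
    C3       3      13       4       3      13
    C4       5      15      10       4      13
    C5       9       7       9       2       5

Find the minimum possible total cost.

Minimum total cost: 20

For any fixed open set, each sensor cluster goes to its cheapest open site; total = fixed + service.
{D, E}: C1→E 2, C2→E 2, C3→D 3, C4→D 4, C5→D 2. Service 13; fixed 7; total 20.
{C, D, E}: service 13 + fixed 10 = 23
{A, D, E}: service 13 + fixed 13 = 26
{A, B, C, D, E}: service 13 + fixed 22 = 35
No other subset beats 20.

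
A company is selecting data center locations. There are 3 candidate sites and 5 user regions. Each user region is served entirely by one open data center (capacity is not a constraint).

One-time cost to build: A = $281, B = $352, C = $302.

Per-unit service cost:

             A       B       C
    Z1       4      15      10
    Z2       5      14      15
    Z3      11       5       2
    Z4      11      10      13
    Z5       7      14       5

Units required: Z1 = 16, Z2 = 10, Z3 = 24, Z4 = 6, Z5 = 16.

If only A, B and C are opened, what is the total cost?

Each user region is assigned to its cheapest site among the open ones.
{A, B, C}: Z1→A 4·16=64, Z2→A 5·10=50, Z3→C 2·24=48, Z4→B 10·6=60, Z5→C 5·16=80. Service 302; fixed 935; total 1237.

Total cost: 1237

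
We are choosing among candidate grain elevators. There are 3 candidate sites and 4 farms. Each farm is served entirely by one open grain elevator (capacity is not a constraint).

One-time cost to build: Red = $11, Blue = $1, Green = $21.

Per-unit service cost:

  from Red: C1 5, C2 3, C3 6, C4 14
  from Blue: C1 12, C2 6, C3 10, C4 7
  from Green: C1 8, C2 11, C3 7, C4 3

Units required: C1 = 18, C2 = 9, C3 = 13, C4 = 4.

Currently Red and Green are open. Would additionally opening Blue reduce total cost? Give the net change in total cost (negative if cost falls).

Current service cost with {Red, Green}: 207.
Adding Blue: each farm re-picks its cheapest; new service cost 207, saving 0.
Extra fixed cost: 1. Net change = 1 − 0 = 1.
(Totals: 239 → 240.)

No — net change +1 (cost rises by 1).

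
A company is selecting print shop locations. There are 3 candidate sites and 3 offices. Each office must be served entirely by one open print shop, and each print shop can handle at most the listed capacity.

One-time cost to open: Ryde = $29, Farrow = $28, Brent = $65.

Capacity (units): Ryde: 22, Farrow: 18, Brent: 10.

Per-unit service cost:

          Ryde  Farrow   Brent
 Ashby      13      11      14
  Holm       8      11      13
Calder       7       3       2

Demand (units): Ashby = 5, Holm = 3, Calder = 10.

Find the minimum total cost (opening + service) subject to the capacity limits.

Minimum total cost: 146

Open {Farrow}: Ashby→Farrow 11·5=55, Holm→Farrow 11·3=33, Calder→Farrow 3·10=30.
Loads: Farrow carries 18/18. Service 118; fixed 28; total 146.
Next best feasible plan costs 166.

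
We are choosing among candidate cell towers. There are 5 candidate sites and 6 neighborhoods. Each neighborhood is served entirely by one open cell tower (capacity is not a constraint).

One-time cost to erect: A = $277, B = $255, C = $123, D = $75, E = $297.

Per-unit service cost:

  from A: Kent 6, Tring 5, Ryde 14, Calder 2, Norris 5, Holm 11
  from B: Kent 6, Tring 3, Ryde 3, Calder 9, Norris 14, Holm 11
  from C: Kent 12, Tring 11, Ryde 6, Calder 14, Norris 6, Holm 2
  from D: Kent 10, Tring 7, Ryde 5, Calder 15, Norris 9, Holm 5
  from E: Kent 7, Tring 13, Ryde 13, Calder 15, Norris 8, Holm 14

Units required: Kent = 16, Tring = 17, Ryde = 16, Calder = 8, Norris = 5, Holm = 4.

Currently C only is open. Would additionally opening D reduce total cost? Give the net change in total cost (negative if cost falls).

Yes — net change −41 (cost falls by 41).

Current service cost with {C}: 625.
Adding D: each neighborhood re-picks its cheapest; new service cost 509, saving 116.
Extra fixed cost: 75. Net change = 75 − 116 = -41.
(Totals: 748 → 707.)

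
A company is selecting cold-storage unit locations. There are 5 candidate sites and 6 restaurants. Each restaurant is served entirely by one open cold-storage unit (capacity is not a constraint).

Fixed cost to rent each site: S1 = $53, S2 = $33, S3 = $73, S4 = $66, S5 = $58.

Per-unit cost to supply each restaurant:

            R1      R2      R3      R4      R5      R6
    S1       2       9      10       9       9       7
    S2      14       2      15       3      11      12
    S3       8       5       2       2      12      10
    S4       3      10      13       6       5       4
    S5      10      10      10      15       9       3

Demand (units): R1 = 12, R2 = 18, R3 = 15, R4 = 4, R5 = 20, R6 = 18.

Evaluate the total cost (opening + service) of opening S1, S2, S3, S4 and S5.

Total cost: 535

Each restaurant is assigned to its cheapest site among the open ones.
{S1, S2, S3, S4, S5}: R1→S1 2·12=24, R2→S2 2·18=36, R3→S3 2·15=30, R4→S3 2·4=8, R5→S4 5·20=100, R6→S5 3·18=54. Service 252; fixed 283; total 535.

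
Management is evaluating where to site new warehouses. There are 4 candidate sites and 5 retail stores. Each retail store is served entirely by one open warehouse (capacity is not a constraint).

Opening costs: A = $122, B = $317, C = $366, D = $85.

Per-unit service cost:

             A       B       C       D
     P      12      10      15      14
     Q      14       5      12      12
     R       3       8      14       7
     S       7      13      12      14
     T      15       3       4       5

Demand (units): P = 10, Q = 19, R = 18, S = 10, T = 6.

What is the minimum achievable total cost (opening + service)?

For any fixed open set, each retail store goes to its cheapest open site; total = fixed + service.
{A, D}: P→A 12·10=120, Q→D 12·19=228, R→A 3·18=54, S→A 7·10=70, T→D 5·6=30. Service 502; fixed 207; total 709.
{A}: service 600 + fixed 122 = 722
{D}: service 664 + fixed 85 = 749
{A, B, C, D}: service 337 + fixed 890 = 1227
No other subset beats 709.

Minimum total cost: 709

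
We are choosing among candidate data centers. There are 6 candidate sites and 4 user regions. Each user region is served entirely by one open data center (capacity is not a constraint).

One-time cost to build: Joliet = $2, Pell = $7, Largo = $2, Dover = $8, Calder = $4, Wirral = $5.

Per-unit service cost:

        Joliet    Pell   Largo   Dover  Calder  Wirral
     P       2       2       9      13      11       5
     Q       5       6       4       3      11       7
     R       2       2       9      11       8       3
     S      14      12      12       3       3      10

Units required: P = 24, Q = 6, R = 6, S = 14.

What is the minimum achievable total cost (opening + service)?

For any fixed open set, each user region goes to its cheapest open site; total = fixed + service.
{Joliet, Dover}: P→Joliet 2·24=48, Q→Dover 3·6=18, R→Joliet 2·6=12, S→Dover 3·14=42. Service 120; fixed 10; total 130.
{Joliet, Largo, Dover}: P→Joliet 2·24=48, Q→Dover 3·6=18, R→Joliet 2·6=12, S→Dover 3·14=42. Service 120; fixed 12; total 132.
{Joliet, Largo, Calder}: service 126 + fixed 8 = 134
{Joliet, Pell, Largo, Dover, Calder, Wirral}: P→Joliet 2·24=48, Q→Dover 3·6=18, R→Joliet 2·6=12, S→Dover 3·14=42. Service 120; fixed 28; total 148.
No other subset beats 130.

Minimum total cost: 130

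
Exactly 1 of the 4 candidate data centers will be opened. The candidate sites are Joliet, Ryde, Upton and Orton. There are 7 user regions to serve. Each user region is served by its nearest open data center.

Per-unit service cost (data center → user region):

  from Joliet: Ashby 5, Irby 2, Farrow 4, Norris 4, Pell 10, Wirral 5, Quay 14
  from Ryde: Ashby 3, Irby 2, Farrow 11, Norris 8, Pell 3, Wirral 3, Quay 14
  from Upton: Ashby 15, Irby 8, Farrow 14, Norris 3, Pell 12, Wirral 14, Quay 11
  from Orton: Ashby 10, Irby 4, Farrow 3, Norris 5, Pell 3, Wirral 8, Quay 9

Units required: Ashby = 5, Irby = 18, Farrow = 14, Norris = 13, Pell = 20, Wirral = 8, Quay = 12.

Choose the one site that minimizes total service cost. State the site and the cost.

Choose Orton only; total service cost 461.

With exactly 1 open, each user region uses its cheapest among the chosen.
{Orton}: Ashby→Orton 10·5=50, Irby→Orton 4·18=72, Farrow→Orton 3·14=42, Norris→Orton 5·13=65, Pell→Orton 3·20=60, Wirral→Orton 8·8=64, Quay→Orton 9·12=108. Service cost 461.
{Ryde}: service cost 561
{Joliet}: service cost 577
Among all 4 size-1 choices, {Orton} is lowest.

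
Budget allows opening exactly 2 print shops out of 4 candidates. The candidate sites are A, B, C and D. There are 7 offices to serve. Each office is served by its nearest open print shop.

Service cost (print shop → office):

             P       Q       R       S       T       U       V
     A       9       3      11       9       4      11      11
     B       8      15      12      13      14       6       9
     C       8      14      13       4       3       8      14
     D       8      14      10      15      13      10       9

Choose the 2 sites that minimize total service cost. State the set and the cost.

With exactly 2 open, each office uses its cheapest among the chosen.
{A, C}: P→C 8, Q→A 3, R→A 11, S→C 4, T→C 3, U→C 8, V→A 11. Service cost 48.
{A, B}: service cost 50
{A, D}: service cost 53
Among all 6 size-2 choices, {A, C} is lowest.

Choose A and C; total service cost 48.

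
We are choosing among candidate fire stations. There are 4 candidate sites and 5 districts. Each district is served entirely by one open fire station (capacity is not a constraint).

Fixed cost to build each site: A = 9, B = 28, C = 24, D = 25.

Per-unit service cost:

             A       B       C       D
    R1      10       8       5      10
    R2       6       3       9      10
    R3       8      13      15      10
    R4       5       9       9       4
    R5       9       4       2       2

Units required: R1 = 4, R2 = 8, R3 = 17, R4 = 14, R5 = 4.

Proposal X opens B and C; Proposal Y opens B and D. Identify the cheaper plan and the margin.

Proposal Y is cheaper by 108.

Proposal X: {B, C}: R1→C 5·4=20, R2→B 3·8=24, R3→B 13·17=221, R4→B 9·14=126, R5→C 2·4=8. Service 399; fixed 52; total 451.
Proposal Y: {B, D}: R1→B 8·4=32, R2→B 3·8=24, R3→D 10·17=170, R4→D 4·14=56, R5→D 2·4=8. Service 290; fixed 53; total 343.
Difference: |451 − 343| = 108.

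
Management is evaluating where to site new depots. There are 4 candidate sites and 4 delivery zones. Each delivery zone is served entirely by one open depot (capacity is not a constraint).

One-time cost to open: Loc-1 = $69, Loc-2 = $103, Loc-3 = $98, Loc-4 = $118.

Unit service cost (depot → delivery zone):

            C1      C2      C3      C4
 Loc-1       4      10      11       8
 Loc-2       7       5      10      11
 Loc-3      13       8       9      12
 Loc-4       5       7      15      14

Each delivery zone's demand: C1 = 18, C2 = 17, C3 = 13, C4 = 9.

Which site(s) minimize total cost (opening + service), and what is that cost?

Open Loc-1 only; minimum total cost 526.

For any fixed open set, each delivery zone goes to its cheapest open site; total = fixed + service.
{Loc-1}: C1→Loc-1 4·18=72, C2→Loc-1 10·17=170, C3→Loc-1 11·13=143, C4→Loc-1 8·9=72. Service 457; fixed 69; total 526.
{Loc-1, Loc-2}: service 359 + fixed 172 = 531
{Loc-2}: service 440 + fixed 103 = 543
{Loc-1, Loc-2, Loc-3, Loc-4}: service 346 + fixed 388 = 734
No other subset beats 526.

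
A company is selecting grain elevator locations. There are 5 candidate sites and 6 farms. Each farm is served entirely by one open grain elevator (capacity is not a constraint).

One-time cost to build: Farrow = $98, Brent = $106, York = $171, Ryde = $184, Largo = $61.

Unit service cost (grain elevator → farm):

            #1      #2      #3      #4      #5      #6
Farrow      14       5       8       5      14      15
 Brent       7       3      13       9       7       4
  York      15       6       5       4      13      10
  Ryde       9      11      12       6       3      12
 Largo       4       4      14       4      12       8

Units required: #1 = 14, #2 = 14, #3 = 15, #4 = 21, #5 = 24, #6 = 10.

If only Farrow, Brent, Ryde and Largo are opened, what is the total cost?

Each farm is assigned to its cheapest site among the open ones.
{Farrow, Brent, Ryde, Largo}: #1→Largo 4·14=56, #2→Brent 3·14=42, #3→Farrow 8·15=120, #4→Largo 4·21=84, #5→Ryde 3·24=72, #6→Brent 4·10=40. Service 414; fixed 449; total 863.

Total cost: 863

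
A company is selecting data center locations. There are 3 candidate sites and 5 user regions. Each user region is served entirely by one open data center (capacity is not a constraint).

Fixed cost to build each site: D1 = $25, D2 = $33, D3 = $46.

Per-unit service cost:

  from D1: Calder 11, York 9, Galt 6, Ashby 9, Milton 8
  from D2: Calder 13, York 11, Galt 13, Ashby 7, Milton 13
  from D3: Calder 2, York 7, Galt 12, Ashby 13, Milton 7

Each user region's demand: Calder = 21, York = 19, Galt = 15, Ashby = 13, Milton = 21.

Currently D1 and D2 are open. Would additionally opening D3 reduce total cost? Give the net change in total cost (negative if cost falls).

Yes — net change −202 (cost falls by 202).

Current service cost with {D1, D2}: 751.
Adding D3: each user region re-picks its cheapest; new service cost 503, saving 248.
Extra fixed cost: 46. Net change = 46 − 248 = -202.
(Totals: 809 → 607.)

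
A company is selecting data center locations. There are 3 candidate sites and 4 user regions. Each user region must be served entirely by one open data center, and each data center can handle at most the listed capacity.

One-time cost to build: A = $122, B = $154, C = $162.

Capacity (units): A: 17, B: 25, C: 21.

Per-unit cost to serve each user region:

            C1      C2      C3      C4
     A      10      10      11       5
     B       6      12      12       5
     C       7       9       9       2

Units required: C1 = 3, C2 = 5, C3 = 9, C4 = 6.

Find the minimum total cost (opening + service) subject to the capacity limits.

Open {B}: C1→B 6·3=18, C2→B 12·5=60, C3→B 12·9=108, C4→B 5·6=30.
Loads: B carries 23/25. Service 216; fixed 154; total 370.
Next best feasible plan costs 448.

Minimum total cost: 370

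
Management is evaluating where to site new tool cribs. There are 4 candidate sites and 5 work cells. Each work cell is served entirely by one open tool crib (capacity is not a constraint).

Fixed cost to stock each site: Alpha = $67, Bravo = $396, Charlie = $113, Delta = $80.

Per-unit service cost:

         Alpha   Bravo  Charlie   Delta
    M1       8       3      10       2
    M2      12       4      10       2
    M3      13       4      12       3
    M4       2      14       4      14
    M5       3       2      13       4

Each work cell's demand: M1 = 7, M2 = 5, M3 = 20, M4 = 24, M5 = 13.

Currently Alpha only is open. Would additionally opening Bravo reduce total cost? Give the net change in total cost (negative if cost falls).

No — net change +128 (cost rises by 128).

Current service cost with {Alpha}: 463.
Adding Bravo: each work cell re-picks its cheapest; new service cost 195, saving 268.
Extra fixed cost: 396. Net change = 396 − 268 = 128.
(Totals: 530 → 658.)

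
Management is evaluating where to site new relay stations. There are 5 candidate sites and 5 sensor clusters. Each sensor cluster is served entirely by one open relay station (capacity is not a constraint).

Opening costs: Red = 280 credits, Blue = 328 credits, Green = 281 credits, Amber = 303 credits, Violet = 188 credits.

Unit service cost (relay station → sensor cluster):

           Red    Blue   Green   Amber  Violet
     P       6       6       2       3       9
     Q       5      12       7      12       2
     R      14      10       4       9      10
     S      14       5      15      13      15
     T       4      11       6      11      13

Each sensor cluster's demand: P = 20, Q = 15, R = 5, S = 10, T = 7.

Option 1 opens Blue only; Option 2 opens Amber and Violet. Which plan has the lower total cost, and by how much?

Option 1: {Blue}: P→Blue 6·20=120, Q→Blue 12·15=180, R→Blue 10·5=50, S→Blue 5·10=50, T→Blue 11·7=77. Service 477; fixed 328; total 805.
Option 2: {Amber, Violet}: P→Amber 3·20=60, Q→Violet 2·15=30, R→Amber 9·5=45, S→Amber 13·10=130, T→Amber 11·7=77. Service 342; fixed 491; total 833.
Difference: |805 − 833| = 28.

Option 1 is cheaper by 28.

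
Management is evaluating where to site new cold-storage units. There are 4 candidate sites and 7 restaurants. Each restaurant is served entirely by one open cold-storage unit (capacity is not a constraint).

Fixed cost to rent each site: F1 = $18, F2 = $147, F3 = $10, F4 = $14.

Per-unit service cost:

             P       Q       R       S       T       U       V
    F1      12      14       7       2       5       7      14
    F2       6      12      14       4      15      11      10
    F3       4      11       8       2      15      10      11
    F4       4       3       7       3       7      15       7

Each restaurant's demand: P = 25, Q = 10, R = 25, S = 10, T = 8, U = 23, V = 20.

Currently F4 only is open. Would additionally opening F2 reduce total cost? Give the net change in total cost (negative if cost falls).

Current service cost with {F4}: 876.
Adding F2: each restaurant re-picks its cheapest; new service cost 784, saving 92.
Extra fixed cost: 147. Net change = 147 − 92 = 55.
(Totals: 890 → 945.)

No — net change +55 (cost rises by 55).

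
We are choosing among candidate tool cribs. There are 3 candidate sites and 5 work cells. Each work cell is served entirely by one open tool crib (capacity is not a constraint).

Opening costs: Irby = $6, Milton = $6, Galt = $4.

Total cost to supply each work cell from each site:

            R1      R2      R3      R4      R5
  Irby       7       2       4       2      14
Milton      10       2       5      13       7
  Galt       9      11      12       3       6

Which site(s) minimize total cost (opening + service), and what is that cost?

Open Irby and Galt; minimum total cost 31.

For any fixed open set, each work cell goes to its cheapest open site; total = fixed + service.
{Irby, Galt}: R1→Irby 7, R2→Irby 2, R3→Irby 4, R4→Irby 2, R5→Galt 6. Service 21; fixed 10; total 31.
{Irby, Milton}: R1→Irby 7, R2→Irby 2, R3→Irby 4, R4→Irby 2, R5→Milton 7. Service 22; fixed 12; total 34.
{Irby}: R1→Irby 7, R2→Irby 2, R3→Irby 4, R4→Irby 2, R5→Irby 14. Service 29; fixed 6; total 35.
{Irby, Milton, Galt}: service 21 + fixed 16 = 37
No other subset beats 31.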